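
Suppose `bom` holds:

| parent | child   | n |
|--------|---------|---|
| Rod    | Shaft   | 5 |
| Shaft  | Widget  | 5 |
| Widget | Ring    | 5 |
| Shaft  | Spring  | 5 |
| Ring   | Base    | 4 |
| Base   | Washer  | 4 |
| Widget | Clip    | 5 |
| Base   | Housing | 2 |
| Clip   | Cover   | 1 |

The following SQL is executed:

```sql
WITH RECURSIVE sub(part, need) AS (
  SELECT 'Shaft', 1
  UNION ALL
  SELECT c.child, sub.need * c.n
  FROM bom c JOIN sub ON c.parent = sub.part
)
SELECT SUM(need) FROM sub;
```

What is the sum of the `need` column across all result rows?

Base: (Shaft, need=1).
Iteration 1: components of {Shaft} -> Spring = 1*5 = 5, Widget = 1*5 = 5.
Iteration 2: components of {Spring,Widget} -> Clip = 5*5 = 25, Ring = 5*5 = 25.
Iteration 3: components of {Clip,Ring} -> Base = 25*4 = 100, Cover = 25*1 = 25.
Iteration 4: components of {Base,Cover} -> Housing = 100*2 = 200, Washer = 100*4 = 400.
Iteration 5: no further components; recursion stops.
SUM(need) = 1 + 5 + 5 + 25 + 25 + 100 + 25 + 400 + 200 = 786.

786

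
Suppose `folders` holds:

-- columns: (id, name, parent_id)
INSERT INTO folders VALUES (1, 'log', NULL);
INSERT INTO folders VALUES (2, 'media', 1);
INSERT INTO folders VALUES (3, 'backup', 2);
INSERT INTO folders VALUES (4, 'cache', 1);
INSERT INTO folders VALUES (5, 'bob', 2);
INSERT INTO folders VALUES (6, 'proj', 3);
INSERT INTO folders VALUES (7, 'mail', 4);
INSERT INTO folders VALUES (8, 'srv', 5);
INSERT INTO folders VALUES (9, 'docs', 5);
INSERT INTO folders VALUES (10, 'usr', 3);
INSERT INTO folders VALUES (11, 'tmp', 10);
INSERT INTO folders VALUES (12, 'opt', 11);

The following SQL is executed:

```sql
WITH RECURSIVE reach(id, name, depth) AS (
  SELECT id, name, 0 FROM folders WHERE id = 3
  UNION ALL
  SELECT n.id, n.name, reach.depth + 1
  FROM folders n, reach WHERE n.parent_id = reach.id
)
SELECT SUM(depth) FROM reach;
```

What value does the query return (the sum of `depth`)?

7

Base: id=3 (backup) at depth 0.
Iteration 1: rows with parent_id in {3} -> proj (id 6, depth 1), usr (id 10, depth 1).
Iteration 2: rows with parent_id in {6,10} -> tmp (id 11, depth 2).
Iteration 3: rows with parent_id in {11} -> opt (id 12, depth 3).
Iteration 4: no rows with parent_id in {12}; recursion stops.
SUM(depth) = 0 + 1 + 1 + 2 + 3 = 7.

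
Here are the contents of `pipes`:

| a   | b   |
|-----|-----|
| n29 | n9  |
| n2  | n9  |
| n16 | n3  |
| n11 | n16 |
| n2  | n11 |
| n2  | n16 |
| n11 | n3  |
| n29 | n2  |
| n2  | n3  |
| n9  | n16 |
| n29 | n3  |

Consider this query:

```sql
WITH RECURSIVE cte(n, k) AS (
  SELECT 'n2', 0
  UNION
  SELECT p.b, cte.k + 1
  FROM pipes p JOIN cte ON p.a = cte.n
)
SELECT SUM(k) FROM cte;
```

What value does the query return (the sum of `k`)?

11

Base: (n2, k=0).
Iteration 1: edges from {n2} -> (n11, k=1), (n16, k=1), (n3, k=1), (n9, k=1).
Iteration 2: edges from {n11,n16,n3,n9} -> (n16, k=2), (n3, k=2). [UNION drops 2 duplicate row(s)]
Iteration 3: edges from {n16,n3} -> (n3, k=3).
Iteration 4: no outgoing edges from {n3}; recursion stops.
SUM(k) = 0 + 1 + 1 + 1 + 1 + 2 + 2 + 3 = 11.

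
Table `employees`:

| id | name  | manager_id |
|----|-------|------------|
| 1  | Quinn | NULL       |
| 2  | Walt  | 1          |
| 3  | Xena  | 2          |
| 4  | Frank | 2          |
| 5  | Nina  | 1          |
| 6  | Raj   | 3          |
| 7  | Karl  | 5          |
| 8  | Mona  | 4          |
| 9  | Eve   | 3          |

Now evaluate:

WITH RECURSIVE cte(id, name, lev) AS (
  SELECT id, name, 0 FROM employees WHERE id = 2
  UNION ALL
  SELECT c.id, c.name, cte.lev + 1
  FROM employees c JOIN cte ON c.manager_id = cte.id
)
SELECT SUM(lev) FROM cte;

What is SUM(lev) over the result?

Base: id=2 (Walt) at lev 0.
Iteration 1: rows with manager_id in {2} -> Xena (id 3, lev 1), Frank (id 4, lev 1).
Iteration 2: rows with manager_id in {3,4} -> Raj (id 6, lev 2), Mona (id 8, lev 2), Eve (id 9, lev 2).
Iteration 3: no rows with manager_id in {6,8,9}; recursion stops.
SUM(lev) = 0 + 1 + 1 + 2 + 2 + 2 = 8.

8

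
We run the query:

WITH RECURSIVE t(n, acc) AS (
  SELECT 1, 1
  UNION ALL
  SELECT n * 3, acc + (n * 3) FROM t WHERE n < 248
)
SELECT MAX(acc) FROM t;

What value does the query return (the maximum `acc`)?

1093

Base: n=1, acc=1.
Iteration 1: 1 < 248 holds -> n = 1 * 3 = 3, acc = 1 + 3 = 4.
Iteration 2: 3 < 248 holds -> n = 3 * 3 = 9, acc = 4 + 9 = 13.
Iteration 3: 9 < 248 holds -> n = 9 * 3 = 27, acc = 13 + 27 = 40.
Iteration 4: 27 < 248 holds -> n = 27 * 3 = 81, acc = 40 + 81 = 121.
Iteration 5: 81 < 248 holds -> n = 81 * 3 = 243, acc = 121 + 243 = 364.
Iteration 6: 243 < 248 holds -> n = 243 * 3 = 729, acc = 364 + 729 = 1093.
Iteration 7: 729 < 248 fails; recursion stops.
acc values: 1, 4, 13, 40, 121, 364, 1093; the maximum is 1093.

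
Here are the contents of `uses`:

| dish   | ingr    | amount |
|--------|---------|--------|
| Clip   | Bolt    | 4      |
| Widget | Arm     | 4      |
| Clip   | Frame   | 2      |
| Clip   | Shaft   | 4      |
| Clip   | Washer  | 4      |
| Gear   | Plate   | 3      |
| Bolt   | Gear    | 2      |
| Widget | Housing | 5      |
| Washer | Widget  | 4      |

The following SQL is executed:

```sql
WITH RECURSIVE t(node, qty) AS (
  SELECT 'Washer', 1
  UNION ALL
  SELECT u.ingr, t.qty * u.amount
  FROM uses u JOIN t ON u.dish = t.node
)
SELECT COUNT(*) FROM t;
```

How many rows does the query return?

4

Base: (Washer, qty=1).
Iteration 1: components of {Washer} -> Widget = 1*4 = 4.
Iteration 2: components of {Widget} -> Arm = 4*4 = 16, Housing = 4*5 = 20.
Iteration 3: no further components; recursion stops.
Total rows emitted: 4.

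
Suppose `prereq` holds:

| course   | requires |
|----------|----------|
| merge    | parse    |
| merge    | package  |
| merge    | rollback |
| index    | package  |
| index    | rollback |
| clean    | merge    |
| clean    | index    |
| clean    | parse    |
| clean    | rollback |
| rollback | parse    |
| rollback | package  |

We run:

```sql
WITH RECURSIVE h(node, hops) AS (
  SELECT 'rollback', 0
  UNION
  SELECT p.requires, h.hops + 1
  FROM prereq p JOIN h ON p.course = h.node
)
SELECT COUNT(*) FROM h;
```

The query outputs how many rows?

Base: (rollback, hops=0).
Iteration 1: edges from {rollback} -> (package, hops=1), (parse, hops=1).
Iteration 2: no outgoing edges from {package,parse}; recursion stops.
Total rows emitted: 3.

3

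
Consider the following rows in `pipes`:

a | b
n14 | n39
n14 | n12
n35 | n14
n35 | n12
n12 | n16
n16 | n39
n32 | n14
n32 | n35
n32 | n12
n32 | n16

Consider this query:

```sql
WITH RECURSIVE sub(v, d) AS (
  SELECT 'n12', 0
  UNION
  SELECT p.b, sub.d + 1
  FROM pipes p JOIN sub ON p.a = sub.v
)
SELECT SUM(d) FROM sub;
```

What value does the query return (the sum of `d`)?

3

Base: (n12, d=0).
Iteration 1: edges from {n12} -> (n16, d=1).
Iteration 2: edges from {n16} -> (n39, d=2).
Iteration 3: no outgoing edges from {n39}; recursion stops.
SUM(d) = 0 + 1 + 2 = 3.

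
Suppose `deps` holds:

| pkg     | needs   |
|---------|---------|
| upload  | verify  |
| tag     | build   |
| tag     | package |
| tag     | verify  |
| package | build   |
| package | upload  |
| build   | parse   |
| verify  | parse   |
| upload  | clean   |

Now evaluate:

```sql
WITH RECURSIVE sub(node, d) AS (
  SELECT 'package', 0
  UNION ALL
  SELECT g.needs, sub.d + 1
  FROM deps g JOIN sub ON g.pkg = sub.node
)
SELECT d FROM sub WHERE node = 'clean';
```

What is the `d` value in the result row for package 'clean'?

Base: (package, d=0).
Iteration 1: edges from {package} -> (build, d=1), (upload, d=1).
Iteration 2: edges from {build,upload} -> (clean, d=2), (parse, d=2), (verify, d=2).
Iteration 3: edges from {clean,parse,verify} -> (parse, d=3).
Iteration 4: no outgoing edges from {parse}; recursion stops.

2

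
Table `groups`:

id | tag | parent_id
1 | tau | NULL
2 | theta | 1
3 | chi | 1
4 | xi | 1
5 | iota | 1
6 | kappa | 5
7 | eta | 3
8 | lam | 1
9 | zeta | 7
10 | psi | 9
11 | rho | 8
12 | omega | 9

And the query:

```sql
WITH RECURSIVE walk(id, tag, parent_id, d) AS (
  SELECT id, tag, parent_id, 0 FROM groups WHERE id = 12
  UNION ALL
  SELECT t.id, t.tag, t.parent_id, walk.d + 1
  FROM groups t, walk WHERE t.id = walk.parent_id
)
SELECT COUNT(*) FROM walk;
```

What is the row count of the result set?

Base: id=12 (omega), parent_id=9, d 0.
Iteration 1: join on id=9 -> zeta (id 9, parent_id=7, d 1).
Iteration 2: join on id=7 -> eta (id 7, parent_id=3, d 2).
Iteration 3: join on id=3 -> chi (id 3, parent_id=1, d 3).
Iteration 4: join on id=1 -> tau (id 1, parent_id=NULL, d 4).
Iteration 5: parent_id is NULL; no match; recursion stops.
Total rows emitted: 5.

5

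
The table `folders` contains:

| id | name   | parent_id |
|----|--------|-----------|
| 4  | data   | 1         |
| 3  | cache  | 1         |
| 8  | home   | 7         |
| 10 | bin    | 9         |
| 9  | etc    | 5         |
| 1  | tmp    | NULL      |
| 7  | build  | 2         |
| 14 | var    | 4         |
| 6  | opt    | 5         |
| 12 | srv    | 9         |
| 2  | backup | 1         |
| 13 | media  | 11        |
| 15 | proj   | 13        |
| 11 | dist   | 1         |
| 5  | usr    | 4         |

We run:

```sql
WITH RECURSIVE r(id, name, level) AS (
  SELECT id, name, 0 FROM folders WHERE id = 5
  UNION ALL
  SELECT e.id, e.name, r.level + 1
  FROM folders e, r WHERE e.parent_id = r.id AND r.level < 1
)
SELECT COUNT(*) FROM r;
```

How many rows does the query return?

Base: id=5 (usr) at level 0.
Iteration 1: rows with parent_id in {5} -> opt (id 6, level 1), etc (id 9, level 1).
Iteration 2: level < 1 fails for all current rows; recursion stops.
Total rows emitted: 3.

3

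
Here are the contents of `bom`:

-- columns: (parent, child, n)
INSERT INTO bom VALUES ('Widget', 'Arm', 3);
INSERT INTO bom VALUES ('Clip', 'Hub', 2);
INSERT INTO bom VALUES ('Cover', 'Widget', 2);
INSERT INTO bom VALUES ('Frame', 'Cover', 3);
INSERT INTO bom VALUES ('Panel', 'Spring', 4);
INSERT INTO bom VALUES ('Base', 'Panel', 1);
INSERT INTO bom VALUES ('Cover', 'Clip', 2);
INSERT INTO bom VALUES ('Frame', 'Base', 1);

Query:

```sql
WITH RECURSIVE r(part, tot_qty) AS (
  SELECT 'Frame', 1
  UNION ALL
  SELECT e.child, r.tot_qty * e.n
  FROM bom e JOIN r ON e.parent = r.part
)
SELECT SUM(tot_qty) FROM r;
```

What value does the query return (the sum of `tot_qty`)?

52

Base: (Frame, tot_qty=1).
Iteration 1: components of {Frame} -> Base = 1*1 = 1, Cover = 1*3 = 3.
Iteration 2: components of {Base,Cover} -> Clip = 3*2 = 6, Panel = 1*1 = 1, Widget = 3*2 = 6.
Iteration 3: components of {Clip,Panel,Widget} -> Arm = 6*3 = 18, Hub = 6*2 = 12, Spring = 1*4 = 4.
Iteration 4: no further components; recursion stops.
SUM(tot_qty) = 1 + 3 + 1 + 6 + 6 + 1 + 12 + 18 + 4 = 52.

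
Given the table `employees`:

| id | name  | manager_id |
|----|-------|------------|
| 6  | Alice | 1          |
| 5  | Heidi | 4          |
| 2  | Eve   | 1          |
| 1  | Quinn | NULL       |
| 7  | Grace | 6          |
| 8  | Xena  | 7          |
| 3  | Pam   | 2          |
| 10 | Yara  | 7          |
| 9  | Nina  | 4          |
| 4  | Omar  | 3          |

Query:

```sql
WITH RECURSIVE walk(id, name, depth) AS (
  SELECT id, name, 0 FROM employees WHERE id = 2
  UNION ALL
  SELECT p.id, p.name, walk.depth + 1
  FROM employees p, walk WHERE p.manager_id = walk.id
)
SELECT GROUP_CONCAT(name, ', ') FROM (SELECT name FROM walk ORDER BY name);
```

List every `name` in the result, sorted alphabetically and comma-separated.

Eve, Heidi, Nina, Omar, Pam

Base: id=2 (Eve) at depth 0.
Iteration 1: rows with manager_id in {2} -> Pam (id 3, depth 1).
Iteration 2: rows with manager_id in {3} -> Omar (id 4, depth 2).
Iteration 3: rows with manager_id in {4} -> Heidi (id 5, depth 3), Nina (id 9, depth 3).
Iteration 4: no rows with manager_id in {5,9}; recursion stops.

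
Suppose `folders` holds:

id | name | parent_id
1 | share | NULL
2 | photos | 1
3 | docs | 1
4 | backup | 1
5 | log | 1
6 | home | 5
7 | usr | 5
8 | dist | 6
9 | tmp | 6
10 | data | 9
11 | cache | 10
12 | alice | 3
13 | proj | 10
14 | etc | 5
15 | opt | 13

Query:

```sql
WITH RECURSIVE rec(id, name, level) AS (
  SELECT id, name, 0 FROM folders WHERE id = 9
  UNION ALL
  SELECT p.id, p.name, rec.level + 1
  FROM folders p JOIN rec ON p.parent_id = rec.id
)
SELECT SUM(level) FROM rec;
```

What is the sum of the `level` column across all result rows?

Base: id=9 (tmp) at level 0.
Iteration 1: rows with parent_id in {9} -> data (id 10, level 1).
Iteration 2: rows with parent_id in {10} -> cache (id 11, level 2), proj (id 13, level 2).
Iteration 3: rows with parent_id in {11,13} -> opt (id 15, level 3).
Iteration 4: no rows with parent_id in {15}; recursion stops.
SUM(level) = 0 + 1 + 2 + 2 + 3 = 8.

8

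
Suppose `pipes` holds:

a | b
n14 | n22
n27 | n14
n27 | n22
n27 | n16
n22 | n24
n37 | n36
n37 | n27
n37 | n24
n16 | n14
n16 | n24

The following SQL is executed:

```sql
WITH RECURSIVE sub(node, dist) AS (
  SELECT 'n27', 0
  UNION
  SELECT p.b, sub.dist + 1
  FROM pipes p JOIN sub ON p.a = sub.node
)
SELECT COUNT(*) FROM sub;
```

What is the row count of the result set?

Base: (n27, dist=0).
Iteration 1: edges from {n27} -> (n14, dist=1), (n16, dist=1), (n22, dist=1).
Iteration 2: edges from {n14,n16,n22} -> (n14, dist=2), (n22, dist=2), (n24, dist=2). [UNION drops 1 duplicate row(s)]
Iteration 3: edges from {n14,n22,n24} -> (n22, dist=3), (n24, dist=3).
Iteration 4: edges from {n22,n24} -> (n24, dist=4).
Iteration 5: no outgoing edges from {n24}; recursion stops.
Total rows emitted: 10.

10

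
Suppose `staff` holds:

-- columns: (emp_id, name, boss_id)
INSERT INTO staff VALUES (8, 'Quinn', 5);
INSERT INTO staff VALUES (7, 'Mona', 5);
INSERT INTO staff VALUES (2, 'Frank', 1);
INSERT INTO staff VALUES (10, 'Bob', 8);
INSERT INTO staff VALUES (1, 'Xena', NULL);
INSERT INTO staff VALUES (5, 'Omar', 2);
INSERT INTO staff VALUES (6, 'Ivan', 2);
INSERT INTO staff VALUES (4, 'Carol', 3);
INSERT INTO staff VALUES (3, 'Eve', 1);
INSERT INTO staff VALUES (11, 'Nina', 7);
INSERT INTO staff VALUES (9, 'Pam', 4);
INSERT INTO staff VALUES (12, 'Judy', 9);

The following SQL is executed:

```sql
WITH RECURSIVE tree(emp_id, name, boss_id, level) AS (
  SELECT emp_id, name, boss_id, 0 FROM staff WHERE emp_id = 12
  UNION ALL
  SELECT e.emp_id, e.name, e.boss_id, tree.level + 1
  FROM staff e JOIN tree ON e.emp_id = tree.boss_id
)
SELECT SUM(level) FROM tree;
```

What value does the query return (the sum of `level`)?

10

Base: emp_id=12 (Judy), boss_id=9, level 0.
Iteration 1: join on emp_id=9 -> Pam (id 9, boss_id=4, level 1).
Iteration 2: join on emp_id=4 -> Carol (id 4, boss_id=3, level 2).
Iteration 3: join on emp_id=3 -> Eve (id 3, boss_id=1, level 3).
Iteration 4: join on emp_id=1 -> Xena (id 1, boss_id=NULL, level 4).
Iteration 5: boss_id is NULL; no match; recursion stops.
SUM(level) = 0 + 1 + 2 + 3 + 4 = 10.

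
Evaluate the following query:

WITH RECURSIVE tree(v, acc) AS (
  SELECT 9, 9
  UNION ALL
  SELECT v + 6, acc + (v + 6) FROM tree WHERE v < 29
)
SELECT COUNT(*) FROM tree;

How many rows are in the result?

5

Base: v=9, acc=9.
Iteration 1: 9 < 29 holds -> v = 9 + 6 = 15, acc = 9 + 15 = 24.
Iteration 2: 15 < 29 holds -> v = 15 + 6 = 21, acc = 24 + 21 = 45.
Iteration 3: 21 < 29 holds -> v = 21 + 6 = 27, acc = 45 + 27 = 72.
Iteration 4: 27 < 29 holds -> v = 27 + 6 = 33, acc = 72 + 33 = 105.
Iteration 5: 33 < 29 fails; recursion stops.
Total rows emitted: 5.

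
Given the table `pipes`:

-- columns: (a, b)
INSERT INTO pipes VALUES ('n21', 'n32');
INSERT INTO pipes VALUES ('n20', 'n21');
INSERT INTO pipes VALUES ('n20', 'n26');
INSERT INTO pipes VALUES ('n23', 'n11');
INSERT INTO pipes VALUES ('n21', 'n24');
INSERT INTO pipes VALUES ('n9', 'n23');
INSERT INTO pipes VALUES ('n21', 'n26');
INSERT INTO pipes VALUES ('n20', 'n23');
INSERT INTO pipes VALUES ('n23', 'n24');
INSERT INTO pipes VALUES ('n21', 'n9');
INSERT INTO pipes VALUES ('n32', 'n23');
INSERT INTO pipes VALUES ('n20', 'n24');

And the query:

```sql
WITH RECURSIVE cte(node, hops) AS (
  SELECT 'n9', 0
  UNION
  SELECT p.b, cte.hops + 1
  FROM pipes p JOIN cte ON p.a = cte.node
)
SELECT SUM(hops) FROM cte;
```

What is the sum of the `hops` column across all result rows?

Base: (n9, hops=0).
Iteration 1: edges from {n9} -> (n23, hops=1).
Iteration 2: edges from {n23} -> (n11, hops=2), (n24, hops=2).
Iteration 3: no outgoing edges from {n11,n24}; recursion stops.
SUM(hops) = 0 + 1 + 2 + 2 = 5.

5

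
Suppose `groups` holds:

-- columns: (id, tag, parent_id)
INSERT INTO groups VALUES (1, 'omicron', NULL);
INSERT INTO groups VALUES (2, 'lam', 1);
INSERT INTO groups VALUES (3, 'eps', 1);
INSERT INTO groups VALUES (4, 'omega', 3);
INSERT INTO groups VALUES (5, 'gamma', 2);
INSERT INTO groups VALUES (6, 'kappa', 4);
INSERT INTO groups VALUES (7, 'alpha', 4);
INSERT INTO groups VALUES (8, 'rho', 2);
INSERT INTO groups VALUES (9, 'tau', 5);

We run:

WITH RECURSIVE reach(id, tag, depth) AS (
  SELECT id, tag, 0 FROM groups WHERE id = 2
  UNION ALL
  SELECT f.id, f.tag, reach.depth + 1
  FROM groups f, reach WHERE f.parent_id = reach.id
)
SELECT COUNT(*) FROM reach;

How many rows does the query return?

4

Base: id=2 (lam) at depth 0.
Iteration 1: rows with parent_id in {2} -> gamma (id 5, depth 1), rho (id 8, depth 1).
Iteration 2: rows with parent_id in {5,8} -> tau (id 9, depth 2).
Iteration 3: no rows with parent_id in {9}; recursion stops.
Total rows emitted: 4.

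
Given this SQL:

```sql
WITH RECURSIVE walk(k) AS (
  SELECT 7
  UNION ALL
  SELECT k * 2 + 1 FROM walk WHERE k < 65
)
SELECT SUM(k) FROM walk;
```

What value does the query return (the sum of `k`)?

243

Base: k=7.
Iteration 1: 7 < 65 holds -> k = 7 * 2 + 1 = 15.
Iteration 2: 15 < 65 holds -> k = 15 * 2 + 1 = 31.
Iteration 3: 31 < 65 holds -> k = 31 * 2 + 1 = 63.
Iteration 4: 63 < 65 holds -> k = 63 * 2 + 1 = 127.
Iteration 5: 127 < 65 fails; recursion stops.
SUM(k) = 7 + 15 + 31 + 63 + 127 = 243.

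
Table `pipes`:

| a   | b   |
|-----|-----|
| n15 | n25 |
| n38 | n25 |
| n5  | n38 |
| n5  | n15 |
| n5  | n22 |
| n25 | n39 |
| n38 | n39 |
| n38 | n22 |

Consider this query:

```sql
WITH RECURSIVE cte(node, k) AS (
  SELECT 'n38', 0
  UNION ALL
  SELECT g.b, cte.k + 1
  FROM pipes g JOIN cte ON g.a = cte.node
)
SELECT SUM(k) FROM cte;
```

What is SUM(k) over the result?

Base: (n38, k=0).
Iteration 1: edges from {n38} -> (n22, k=1), (n25, k=1), (n39, k=1).
Iteration 2: edges from {n22,n25,n39} -> (n39, k=2).
Iteration 3: no outgoing edges from {n39}; recursion stops.
SUM(k) = 0 + 1 + 1 + 1 + 2 = 5.

5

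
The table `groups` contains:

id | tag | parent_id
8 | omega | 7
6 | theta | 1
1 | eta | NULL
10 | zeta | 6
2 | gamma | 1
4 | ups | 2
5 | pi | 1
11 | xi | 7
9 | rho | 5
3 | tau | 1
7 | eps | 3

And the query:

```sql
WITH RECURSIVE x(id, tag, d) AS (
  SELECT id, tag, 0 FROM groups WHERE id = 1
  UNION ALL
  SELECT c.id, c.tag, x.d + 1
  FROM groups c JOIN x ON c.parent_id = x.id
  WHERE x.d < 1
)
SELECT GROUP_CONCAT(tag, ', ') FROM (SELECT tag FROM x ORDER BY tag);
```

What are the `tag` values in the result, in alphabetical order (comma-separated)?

eta, gamma, pi, tau, theta

Base: id=1 (eta) at d 0.
Iteration 1: rows with parent_id in {1} -> gamma (id 2, d 1), tau (id 3, d 1), pi (id 5, d 1), theta (id 6, d 1).
Iteration 2: d < 1 fails for all current rows; recursion stops.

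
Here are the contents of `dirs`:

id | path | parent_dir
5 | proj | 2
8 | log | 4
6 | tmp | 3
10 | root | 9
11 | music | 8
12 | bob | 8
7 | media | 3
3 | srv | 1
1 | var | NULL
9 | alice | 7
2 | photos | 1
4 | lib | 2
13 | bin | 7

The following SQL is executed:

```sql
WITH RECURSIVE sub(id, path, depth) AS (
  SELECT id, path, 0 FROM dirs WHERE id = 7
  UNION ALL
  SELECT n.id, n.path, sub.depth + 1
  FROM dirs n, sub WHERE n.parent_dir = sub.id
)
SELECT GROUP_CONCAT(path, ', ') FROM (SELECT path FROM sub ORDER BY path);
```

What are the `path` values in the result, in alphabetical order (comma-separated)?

alice, bin, media, root

Base: id=7 (media) at depth 0.
Iteration 1: rows with parent_dir in {7} -> alice (id 9, depth 1), bin (id 13, depth 1).
Iteration 2: rows with parent_dir in {9,13} -> root (id 10, depth 2).
Iteration 3: no rows with parent_dir in {10}; recursion stops.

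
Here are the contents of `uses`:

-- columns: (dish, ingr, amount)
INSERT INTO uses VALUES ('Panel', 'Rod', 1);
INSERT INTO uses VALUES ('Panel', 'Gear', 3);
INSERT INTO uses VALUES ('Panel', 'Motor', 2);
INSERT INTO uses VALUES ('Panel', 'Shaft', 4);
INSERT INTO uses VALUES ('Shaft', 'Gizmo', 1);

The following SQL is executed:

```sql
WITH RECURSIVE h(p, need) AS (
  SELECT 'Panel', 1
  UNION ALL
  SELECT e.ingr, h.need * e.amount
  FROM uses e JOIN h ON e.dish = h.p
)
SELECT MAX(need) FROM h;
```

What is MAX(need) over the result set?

Base: (Panel, need=1).
Iteration 1: components of {Panel} -> Gear = 1*3 = 3, Motor = 1*2 = 2, Rod = 1*1 = 1, Shaft = 1*4 = 4.
Iteration 2: components of {Gear,Motor,Rod,Shaft} -> Gizmo = 4*1 = 4.
Iteration 3: no further components; recursion stops.
need values: 1, 1, 3, 2, 4, 4; the maximum is 4.

4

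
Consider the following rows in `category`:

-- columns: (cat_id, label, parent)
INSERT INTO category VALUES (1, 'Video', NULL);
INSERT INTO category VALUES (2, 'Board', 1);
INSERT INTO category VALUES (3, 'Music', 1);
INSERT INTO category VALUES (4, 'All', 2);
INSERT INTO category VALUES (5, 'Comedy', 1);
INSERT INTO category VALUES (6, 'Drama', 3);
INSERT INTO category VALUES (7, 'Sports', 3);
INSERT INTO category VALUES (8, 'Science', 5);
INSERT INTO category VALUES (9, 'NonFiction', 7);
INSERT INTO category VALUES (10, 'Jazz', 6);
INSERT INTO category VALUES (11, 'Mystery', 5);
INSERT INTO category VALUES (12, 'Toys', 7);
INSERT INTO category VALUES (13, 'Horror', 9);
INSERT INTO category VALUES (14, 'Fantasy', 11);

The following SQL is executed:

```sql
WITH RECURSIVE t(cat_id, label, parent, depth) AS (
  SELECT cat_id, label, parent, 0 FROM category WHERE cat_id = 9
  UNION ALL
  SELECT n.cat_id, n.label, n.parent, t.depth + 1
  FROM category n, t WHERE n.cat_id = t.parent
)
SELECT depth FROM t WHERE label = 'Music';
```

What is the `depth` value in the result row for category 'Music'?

Base: cat_id=9 (NonFiction), parent=7, depth 0.
Iteration 1: join on cat_id=7 -> Sports (id 7, parent=3, depth 1).
Iteration 2: join on cat_id=3 -> Music (id 3, parent=1, depth 2).
Iteration 3: join on cat_id=1 -> Video (id 1, parent=NULL, depth 3).
Iteration 4: parent is NULL; no match; recursion stops.

2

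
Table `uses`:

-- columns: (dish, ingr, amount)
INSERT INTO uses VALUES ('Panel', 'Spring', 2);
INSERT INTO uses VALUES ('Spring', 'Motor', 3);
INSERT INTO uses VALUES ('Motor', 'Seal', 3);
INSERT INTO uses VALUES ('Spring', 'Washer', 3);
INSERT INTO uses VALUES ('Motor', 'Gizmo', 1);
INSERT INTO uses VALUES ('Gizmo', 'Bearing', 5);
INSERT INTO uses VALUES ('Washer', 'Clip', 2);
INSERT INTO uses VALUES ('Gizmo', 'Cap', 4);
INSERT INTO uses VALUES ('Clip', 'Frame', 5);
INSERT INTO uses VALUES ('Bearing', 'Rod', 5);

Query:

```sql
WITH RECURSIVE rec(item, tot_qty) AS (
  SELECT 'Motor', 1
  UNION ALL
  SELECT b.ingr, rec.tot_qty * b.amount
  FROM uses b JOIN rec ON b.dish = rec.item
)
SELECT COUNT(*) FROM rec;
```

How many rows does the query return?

Base: (Motor, tot_qty=1).
Iteration 1: components of {Motor} -> Gizmo = 1*1 = 1, Seal = 1*3 = 3.
Iteration 2: components of {Gizmo,Seal} -> Bearing = 1*5 = 5, Cap = 1*4 = 4.
Iteration 3: components of {Bearing,Cap} -> Rod = 5*5 = 25.
Iteration 4: no further components; recursion stops.
Total rows emitted: 6.

6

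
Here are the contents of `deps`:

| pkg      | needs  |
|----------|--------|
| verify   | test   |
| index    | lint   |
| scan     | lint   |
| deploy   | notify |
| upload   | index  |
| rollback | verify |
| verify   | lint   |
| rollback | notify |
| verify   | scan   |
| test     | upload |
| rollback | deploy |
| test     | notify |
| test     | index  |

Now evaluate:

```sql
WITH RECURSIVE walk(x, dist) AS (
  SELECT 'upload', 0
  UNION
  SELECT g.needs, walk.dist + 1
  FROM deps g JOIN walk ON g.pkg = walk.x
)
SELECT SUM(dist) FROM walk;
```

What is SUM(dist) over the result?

3

Base: (upload, dist=0).
Iteration 1: edges from {upload} -> (index, dist=1).
Iteration 2: edges from {index} -> (lint, dist=2).
Iteration 3: no outgoing edges from {lint}; recursion stops.
SUM(dist) = 0 + 1 + 2 = 3.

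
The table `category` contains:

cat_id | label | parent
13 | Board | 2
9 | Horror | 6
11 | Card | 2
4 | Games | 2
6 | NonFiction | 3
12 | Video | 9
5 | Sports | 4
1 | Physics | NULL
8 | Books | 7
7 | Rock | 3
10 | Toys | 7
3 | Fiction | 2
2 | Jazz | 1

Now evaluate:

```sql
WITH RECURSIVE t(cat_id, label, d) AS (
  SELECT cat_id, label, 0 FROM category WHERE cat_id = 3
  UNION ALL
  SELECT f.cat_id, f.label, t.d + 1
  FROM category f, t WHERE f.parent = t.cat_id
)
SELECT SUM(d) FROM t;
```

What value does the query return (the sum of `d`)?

Base: cat_id=3 (Fiction) at d 0.
Iteration 1: rows with parent in {3} -> NonFiction (id 6, d 1), Rock (id 7, d 1).
Iteration 2: rows with parent in {6,7} -> Books (id 8, d 2), Horror (id 9, d 2), Toys (id 10, d 2).
Iteration 3: rows with parent in {8,9,10} -> Video (id 12, d 3).
Iteration 4: no rows with parent in {12}; recursion stops.
SUM(d) = 0 + 1 + 1 + 2 + 2 + 2 + 3 = 11.

11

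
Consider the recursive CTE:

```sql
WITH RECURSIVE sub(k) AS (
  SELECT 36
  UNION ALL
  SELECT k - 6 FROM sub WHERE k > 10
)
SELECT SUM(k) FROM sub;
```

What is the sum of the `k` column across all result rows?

Base: k=36.
Iteration 1: 36 > 10 holds -> k = 36 - 6 = 30.
Iteration 2: 30 > 10 holds -> k = 30 - 6 = 24.
Iteration 3: 24 > 10 holds -> k = 24 - 6 = 18.
Iteration 4: 18 > 10 holds -> k = 18 - 6 = 12.
Iteration 5: 12 > 10 holds -> k = 12 - 6 = 6.
Iteration 6: 6 > 10 fails; recursion stops.
SUM(k) = 36 + 30 + 24 + 18 + 12 + 6 = 126.

126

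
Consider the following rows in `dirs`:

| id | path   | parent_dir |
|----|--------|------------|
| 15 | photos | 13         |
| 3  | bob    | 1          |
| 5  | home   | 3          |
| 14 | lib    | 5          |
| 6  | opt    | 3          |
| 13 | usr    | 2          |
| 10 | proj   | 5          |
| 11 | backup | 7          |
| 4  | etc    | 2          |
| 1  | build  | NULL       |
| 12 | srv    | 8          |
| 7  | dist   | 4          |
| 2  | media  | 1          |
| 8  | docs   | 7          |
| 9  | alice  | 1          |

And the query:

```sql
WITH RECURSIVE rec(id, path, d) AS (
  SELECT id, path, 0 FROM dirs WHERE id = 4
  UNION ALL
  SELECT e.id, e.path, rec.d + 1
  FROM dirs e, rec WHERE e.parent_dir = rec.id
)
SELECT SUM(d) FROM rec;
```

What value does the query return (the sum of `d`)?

8

Base: id=4 (etc) at d 0.
Iteration 1: rows with parent_dir in {4} -> dist (id 7, d 1).
Iteration 2: rows with parent_dir in {7} -> docs (id 8, d 2), backup (id 11, d 2).
Iteration 3: rows with parent_dir in {8,11} -> srv (id 12, d 3).
Iteration 4: no rows with parent_dir in {12}; recursion stops.
SUM(d) = 0 + 1 + 2 + 2 + 3 = 8.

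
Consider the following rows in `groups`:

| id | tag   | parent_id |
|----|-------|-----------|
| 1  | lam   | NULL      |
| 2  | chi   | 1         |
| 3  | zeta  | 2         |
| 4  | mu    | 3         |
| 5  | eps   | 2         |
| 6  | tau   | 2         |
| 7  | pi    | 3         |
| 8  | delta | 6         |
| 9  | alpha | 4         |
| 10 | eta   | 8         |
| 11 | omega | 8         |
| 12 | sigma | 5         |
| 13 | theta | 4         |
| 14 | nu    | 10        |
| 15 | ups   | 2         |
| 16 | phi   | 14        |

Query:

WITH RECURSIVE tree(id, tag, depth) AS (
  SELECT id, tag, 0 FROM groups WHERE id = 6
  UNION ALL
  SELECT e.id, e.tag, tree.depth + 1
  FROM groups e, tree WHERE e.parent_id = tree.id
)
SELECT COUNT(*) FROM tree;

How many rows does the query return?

Base: id=6 (tau) at depth 0.
Iteration 1: rows with parent_id in {6} -> delta (id 8, depth 1).
Iteration 2: rows with parent_id in {8} -> eta (id 10, depth 2), omega (id 11, depth 2).
Iteration 3: rows with parent_id in {10,11} -> nu (id 14, depth 3).
Iteration 4: rows with parent_id in {14} -> phi (id 16, depth 4).
Iteration 5: no rows with parent_id in {16}; recursion stops.
Total rows emitted: 6.

6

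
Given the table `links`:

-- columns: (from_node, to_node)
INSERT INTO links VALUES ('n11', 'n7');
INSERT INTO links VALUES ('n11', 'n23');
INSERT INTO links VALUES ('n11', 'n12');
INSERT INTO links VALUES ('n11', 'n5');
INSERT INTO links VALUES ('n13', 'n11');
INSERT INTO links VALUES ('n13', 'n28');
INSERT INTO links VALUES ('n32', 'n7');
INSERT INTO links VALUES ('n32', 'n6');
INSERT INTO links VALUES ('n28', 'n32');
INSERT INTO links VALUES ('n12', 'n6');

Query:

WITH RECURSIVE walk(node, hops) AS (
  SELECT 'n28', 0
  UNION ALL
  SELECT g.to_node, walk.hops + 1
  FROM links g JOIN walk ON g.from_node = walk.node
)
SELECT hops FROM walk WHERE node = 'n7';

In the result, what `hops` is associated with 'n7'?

Base: (n28, hops=0).
Iteration 1: edges from {n28} -> (n32, hops=1).
Iteration 2: edges from {n32} -> (n6, hops=2), (n7, hops=2).
Iteration 3: no outgoing edges from {n6,n7}; recursion stops.

2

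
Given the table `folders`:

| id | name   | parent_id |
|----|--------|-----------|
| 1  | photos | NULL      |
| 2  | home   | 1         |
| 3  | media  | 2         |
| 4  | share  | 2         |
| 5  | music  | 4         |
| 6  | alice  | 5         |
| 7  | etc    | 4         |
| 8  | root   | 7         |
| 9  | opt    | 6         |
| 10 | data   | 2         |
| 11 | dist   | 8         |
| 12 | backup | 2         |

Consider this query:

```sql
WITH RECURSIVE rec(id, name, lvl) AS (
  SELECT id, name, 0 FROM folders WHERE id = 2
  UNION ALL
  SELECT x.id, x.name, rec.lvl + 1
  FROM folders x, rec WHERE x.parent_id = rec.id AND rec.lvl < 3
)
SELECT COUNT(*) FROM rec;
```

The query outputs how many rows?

Base: id=2 (home) at lvl 0.
Iteration 1: rows with parent_id in {2} -> media (id 3, lvl 1), share (id 4, lvl 1), data (id 10, lvl 1), backup (id 12, lvl 1).
Iteration 2: rows with parent_id in {3,4,10,12} -> music (id 5, lvl 2), etc (id 7, lvl 2).
Iteration 3: rows with parent_id in {5,7} -> alice (id 6, lvl 3), root (id 8, lvl 3).
Iteration 4: lvl < 3 fails for all current rows; recursion stops.
Total rows emitted: 9.

9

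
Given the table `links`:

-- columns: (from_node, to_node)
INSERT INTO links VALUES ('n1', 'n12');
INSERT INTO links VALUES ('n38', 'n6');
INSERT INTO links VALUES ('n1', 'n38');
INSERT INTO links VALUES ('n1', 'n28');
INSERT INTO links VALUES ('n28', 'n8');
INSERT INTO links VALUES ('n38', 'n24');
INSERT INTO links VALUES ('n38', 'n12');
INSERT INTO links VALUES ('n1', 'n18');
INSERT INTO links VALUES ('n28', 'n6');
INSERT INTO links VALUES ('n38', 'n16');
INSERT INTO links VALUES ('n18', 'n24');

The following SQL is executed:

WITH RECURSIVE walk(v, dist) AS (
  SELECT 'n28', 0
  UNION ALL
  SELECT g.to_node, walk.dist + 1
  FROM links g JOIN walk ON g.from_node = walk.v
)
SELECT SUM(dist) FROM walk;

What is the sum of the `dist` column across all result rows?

Base: (n28, dist=0).
Iteration 1: edges from {n28} -> (n6, dist=1), (n8, dist=1).
Iteration 2: no outgoing edges from {n6,n8}; recursion stops.
SUM(dist) = 0 + 1 + 1 = 2.

2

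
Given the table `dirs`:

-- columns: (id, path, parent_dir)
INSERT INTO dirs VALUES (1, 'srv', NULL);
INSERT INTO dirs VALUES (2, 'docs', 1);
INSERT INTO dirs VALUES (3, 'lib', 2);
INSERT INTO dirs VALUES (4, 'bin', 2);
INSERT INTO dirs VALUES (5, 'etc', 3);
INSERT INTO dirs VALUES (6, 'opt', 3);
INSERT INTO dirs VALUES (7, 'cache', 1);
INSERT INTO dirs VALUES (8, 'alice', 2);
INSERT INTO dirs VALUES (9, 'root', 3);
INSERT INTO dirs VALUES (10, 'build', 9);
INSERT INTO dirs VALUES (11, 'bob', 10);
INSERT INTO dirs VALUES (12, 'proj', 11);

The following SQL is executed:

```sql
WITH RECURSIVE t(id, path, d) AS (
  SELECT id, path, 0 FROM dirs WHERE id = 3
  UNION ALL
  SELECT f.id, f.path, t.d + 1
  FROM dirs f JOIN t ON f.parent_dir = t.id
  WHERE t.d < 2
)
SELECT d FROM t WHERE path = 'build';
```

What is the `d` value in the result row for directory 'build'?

2

Base: id=3 (lib) at d 0.
Iteration 1: rows with parent_dir in {3} -> etc (id 5, d 1), opt (id 6, d 1), root (id 9, d 1).
Iteration 2: rows with parent_dir in {5,6,9} -> build (id 10, d 2).
Iteration 3: d < 2 fails for all current rows; recursion stops.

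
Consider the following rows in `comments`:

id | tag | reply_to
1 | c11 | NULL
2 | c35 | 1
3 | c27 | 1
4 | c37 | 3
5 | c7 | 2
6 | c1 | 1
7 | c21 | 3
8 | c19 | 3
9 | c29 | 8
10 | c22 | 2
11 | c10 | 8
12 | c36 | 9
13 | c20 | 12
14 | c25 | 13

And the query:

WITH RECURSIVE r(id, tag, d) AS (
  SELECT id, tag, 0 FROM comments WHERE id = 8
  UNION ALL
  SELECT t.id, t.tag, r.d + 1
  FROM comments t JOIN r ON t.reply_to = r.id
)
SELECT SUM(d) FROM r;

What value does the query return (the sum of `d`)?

11

Base: id=8 (c19) at d 0.
Iteration 1: rows with reply_to in {8} -> c29 (id 9, d 1), c10 (id 11, d 1).
Iteration 2: rows with reply_to in {9,11} -> c36 (id 12, d 2).
Iteration 3: rows with reply_to in {12} -> c20 (id 13, d 3).
Iteration 4: rows with reply_to in {13} -> c25 (id 14, d 4).
Iteration 5: no rows with reply_to in {14}; recursion stops.
SUM(d) = 0 + 1 + 1 + 2 + 3 + 4 = 11.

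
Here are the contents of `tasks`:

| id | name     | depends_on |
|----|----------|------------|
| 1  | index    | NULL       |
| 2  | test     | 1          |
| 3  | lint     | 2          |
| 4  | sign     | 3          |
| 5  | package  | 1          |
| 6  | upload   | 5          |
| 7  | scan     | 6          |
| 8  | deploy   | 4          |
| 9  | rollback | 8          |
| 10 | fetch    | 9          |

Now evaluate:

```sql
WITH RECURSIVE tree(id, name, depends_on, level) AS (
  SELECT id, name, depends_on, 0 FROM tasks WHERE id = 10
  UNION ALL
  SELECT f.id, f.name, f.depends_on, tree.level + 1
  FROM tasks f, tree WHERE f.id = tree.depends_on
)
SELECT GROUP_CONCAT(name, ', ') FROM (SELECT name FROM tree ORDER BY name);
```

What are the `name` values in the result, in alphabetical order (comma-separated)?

deploy, fetch, index, lint, rollback, sign, test

Base: id=10 (fetch), depends_on=9, level 0.
Iteration 1: join on id=9 -> rollback (id 9, depends_on=8, level 1).
Iteration 2: join on id=8 -> deploy (id 8, depends_on=4, level 2).
Iteration 3: join on id=4 -> sign (id 4, depends_on=3, level 3).
Iteration 4: join on id=3 -> lint (id 3, depends_on=2, level 4).
Iteration 5: join on id=2 -> test (id 2, depends_on=1, level 5).
Iteration 6: join on id=1 -> index (id 1, depends_on=NULL, level 6).
Iteration 7: depends_on is NULL; no match; recursion stops.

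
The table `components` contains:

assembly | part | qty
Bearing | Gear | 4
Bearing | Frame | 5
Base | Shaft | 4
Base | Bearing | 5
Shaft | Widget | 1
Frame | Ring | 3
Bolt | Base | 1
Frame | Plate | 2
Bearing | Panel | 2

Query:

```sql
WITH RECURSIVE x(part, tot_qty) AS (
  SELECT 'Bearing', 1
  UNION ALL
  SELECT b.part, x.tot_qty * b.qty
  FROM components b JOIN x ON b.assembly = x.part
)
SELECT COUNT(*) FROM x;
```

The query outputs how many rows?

Base: (Bearing, tot_qty=1).
Iteration 1: components of {Bearing} -> Frame = 1*5 = 5, Gear = 1*4 = 4, Panel = 1*2 = 2.
Iteration 2: components of {Frame,Gear,Panel} -> Plate = 5*2 = 10, Ring = 5*3 = 15.
Iteration 3: no further components; recursion stops.
Total rows emitted: 6.

6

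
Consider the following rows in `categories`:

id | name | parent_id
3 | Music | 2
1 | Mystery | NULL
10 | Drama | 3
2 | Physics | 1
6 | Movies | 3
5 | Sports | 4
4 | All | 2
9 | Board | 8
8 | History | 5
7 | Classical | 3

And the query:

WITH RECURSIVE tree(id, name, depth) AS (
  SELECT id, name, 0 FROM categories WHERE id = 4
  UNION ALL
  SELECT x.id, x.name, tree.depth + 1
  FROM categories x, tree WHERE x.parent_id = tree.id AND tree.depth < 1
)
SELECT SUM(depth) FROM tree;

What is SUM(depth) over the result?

Base: id=4 (All) at depth 0.
Iteration 1: rows with parent_id in {4} -> Sports (id 5, depth 1).
Iteration 2: depth < 1 fails for all current rows; recursion stops.
SUM(depth) = 0 + 1 = 1.

1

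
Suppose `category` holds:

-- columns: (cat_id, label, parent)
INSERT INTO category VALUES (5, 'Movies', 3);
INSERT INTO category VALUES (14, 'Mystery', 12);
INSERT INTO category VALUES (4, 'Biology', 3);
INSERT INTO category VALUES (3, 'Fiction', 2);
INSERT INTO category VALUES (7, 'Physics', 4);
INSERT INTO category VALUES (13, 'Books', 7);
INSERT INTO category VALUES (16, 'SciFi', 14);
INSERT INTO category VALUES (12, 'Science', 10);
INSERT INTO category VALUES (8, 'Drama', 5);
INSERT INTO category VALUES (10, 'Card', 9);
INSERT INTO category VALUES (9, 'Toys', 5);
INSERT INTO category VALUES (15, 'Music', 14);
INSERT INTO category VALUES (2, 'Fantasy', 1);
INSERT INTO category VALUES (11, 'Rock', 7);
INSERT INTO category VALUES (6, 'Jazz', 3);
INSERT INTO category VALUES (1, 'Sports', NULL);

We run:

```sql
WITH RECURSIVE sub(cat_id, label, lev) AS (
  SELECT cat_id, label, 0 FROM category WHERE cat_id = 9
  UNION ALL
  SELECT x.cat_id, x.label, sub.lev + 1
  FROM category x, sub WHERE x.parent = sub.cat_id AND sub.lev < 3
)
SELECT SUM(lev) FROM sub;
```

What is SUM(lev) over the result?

6

Base: cat_id=9 (Toys) at lev 0.
Iteration 1: rows with parent in {9} -> Card (id 10, lev 1).
Iteration 2: rows with parent in {10} -> Science (id 12, lev 2).
Iteration 3: rows with parent in {12} -> Mystery (id 14, lev 3).
Iteration 4: lev < 3 fails for all current rows; recursion stops.
SUM(lev) = 0 + 1 + 2 + 3 = 6.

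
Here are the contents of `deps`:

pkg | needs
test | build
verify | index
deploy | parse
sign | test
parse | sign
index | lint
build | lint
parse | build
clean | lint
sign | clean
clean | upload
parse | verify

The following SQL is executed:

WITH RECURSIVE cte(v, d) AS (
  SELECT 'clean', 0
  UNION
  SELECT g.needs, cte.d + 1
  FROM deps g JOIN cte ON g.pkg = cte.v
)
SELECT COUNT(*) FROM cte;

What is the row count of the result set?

3

Base: (clean, d=0).
Iteration 1: edges from {clean} -> (lint, d=1), (upload, d=1).
Iteration 2: no outgoing edges from {lint,upload}; recursion stops.
Total rows emitted: 3.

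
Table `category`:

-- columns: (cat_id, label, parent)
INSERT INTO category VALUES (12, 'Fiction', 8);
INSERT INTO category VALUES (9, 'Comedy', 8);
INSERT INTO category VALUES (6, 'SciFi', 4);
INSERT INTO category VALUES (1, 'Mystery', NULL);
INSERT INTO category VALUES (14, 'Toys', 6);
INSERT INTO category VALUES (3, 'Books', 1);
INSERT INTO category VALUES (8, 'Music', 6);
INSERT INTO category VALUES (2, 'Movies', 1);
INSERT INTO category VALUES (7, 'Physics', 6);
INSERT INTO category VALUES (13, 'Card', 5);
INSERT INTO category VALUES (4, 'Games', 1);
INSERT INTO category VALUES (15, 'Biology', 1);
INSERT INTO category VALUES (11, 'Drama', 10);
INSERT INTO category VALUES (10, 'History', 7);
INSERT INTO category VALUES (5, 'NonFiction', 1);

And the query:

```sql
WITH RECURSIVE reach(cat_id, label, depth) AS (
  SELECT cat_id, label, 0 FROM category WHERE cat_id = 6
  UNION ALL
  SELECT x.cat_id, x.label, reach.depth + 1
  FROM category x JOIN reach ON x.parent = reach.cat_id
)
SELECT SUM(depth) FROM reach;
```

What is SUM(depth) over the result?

Base: cat_id=6 (SciFi) at depth 0.
Iteration 1: rows with parent in {6} -> Physics (id 7, depth 1), Music (id 8, depth 1), Toys (id 14, depth 1).
Iteration 2: rows with parent in {7,8,14} -> Comedy (id 9, depth 2), History (id 10, depth 2), Fiction (id 12, depth 2).
Iteration 3: rows with parent in {9,10,12} -> Drama (id 11, depth 3).
Iteration 4: no rows with parent in {11}; recursion stops.
SUM(depth) = 0 + 1 + 1 + 1 + 2 + 2 + 2 + 3 = 12.

12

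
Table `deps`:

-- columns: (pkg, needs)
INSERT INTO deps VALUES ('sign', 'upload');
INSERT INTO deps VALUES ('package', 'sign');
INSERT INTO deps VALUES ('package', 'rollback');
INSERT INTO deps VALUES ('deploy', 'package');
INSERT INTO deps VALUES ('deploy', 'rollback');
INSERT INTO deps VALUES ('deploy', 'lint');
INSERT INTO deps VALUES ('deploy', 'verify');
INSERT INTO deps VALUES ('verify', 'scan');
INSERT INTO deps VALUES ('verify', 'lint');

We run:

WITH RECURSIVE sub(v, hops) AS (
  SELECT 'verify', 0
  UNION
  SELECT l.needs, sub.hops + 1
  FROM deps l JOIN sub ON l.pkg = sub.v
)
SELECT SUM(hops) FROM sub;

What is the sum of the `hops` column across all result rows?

2

Base: (verify, hops=0).
Iteration 1: edges from {verify} -> (lint, hops=1), (scan, hops=1).
Iteration 2: no outgoing edges from {lint,scan}; recursion stops.
SUM(hops) = 0 + 1 + 1 = 2.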